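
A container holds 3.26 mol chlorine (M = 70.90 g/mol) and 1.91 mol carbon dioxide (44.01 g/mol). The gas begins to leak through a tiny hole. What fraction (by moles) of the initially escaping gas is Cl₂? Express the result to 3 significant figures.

0.574

Rate_i ∝ x_i/√M_i (Graham's law weighted by mole fraction), so the effusate composition follows n_i/√M_i.
So x_Cl₂ in the escaping gas = (n_Cl₂/√M_Cl₂) / Σ(n_i/√M_i)
= (3.26/√70.90) / (3.26/√70.90 + 1.91/√44.01) = 0.3872/(0.3872 + 0.2879) = 0.574.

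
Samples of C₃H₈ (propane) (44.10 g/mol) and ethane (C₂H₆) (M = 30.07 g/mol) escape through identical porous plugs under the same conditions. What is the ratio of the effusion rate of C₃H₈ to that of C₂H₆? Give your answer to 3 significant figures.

0.826

Using Graham's law: rate_C₃H₈/rate_C₂H₆ = √(M_C₂H₆/M_C₃H₈) = √(30.07/44.10) = √0.6819 = 0.826.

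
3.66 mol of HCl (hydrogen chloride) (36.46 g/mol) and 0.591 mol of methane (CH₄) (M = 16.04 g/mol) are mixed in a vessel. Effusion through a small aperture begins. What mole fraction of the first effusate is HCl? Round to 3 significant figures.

0.804

Each component's effusion rate ∝ (its partial pressure)·(1/√M) ∝ n_i/√M_i.
So x_HCl in the escaping gas = (n_HCl/√M_HCl) / Σ(n_i/√M_i)
= (3.66/√36.46) / (3.66/√36.46 + 0.591/√16.04) = 0.6061/(0.6061 + 0.1476) = 0.804.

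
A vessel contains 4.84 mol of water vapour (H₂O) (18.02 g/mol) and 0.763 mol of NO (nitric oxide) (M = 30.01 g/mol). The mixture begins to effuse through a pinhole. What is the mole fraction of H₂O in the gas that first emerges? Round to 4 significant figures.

The effusion rate of species i is ∝ p_i/√M_i ∝ n_i/√M_i.
Mole fraction of H₂O in the effusate = (n_H₂O/√M_H₂O) / (n_H₂O/√M_H₂O + n_NO/√M_NO)
= (4.84/√18.02) / (4.84/√18.02 + 0.763/√30.01) = 1.140/(1.140 + 0.1393) = 0.8911.

0.8911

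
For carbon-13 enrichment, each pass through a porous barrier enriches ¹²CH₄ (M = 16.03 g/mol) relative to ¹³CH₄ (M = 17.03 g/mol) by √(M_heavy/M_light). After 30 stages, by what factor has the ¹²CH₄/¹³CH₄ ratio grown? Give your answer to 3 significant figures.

2.48

Each stage multiplies the ratio by α = √(17.03/16.03), so after 30 stages the overall factor is α^30 = (17.03/16.03)^(30/2).
= 1.06238^15 = 2.48.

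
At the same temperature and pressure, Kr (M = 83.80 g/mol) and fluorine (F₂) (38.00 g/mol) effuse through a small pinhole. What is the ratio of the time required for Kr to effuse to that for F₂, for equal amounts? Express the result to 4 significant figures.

1.485

Graham's law gives t_Kr/t_F₂ = √(M_Kr/M_F₂) = √(83.80/38.00) = √2.205 = 1.485.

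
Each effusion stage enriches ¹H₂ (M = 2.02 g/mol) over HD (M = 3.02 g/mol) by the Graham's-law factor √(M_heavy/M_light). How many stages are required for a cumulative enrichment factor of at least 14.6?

14

With α = √(3.02/2.02) per stage, ln α = ½ ln(1.49505) = 0.2011.
Need α^N ≥ 14.6 ⇒ N ≥ ln(14.6) / ln α = 2.681 / 0.2011 = 13.33.
Minimum whole number of stages: N = 14.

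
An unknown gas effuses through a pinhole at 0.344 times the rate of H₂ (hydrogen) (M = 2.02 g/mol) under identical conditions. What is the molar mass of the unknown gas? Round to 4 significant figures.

17.07 g/mol

By Graham's law, rate_X/rate_H₂ = √(M_H₂/M_X).
0.344 = √(2.02/M_X)
M_X = 2.02 / 0.344² = 2.02 / 0.1183 = 17.07 g/mol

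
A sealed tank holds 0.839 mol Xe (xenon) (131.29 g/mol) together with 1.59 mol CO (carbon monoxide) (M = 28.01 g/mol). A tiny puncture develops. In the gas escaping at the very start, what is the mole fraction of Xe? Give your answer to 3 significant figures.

Each component's effusion rate ∝ (its partial pressure)·(1/√M) ∝ n_i/√M_i.
So x_Xe in the escaping gas = (n_Xe/√M_Xe) / Σ(n_i/√M_i)
= (0.839/√131.29) / (0.839/√131.29 + 1.59/√28.01) = 0.07322/(0.07322 + 0.3004) = 0.196.

0.196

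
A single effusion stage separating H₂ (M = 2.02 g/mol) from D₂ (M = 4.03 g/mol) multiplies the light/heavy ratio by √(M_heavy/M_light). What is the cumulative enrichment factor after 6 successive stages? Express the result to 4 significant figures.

7.941

Each stage multiplies the ratio by α = √(4.03/2.02), so after 6 stages the overall factor is α^6 = (4.03/2.02)^(6/2).
= 1.99505^3 = 7.941.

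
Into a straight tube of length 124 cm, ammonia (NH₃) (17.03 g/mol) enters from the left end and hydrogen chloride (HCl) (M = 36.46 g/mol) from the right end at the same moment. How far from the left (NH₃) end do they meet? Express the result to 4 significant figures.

73.66 cm

Distances travelled in equal time are proportional to diffusion rates, so d_NH₃/d_HCl = √(M_HCl/M_NH₃) = √(36.46/17.03) = 1.463.
With d_NH₃ + d_HCl = 124 cm, d_HCl = 124/(1 + 1.463) = 50.34 cm.
d_NH₃ = 124 − 50.34 = 73.66 cm.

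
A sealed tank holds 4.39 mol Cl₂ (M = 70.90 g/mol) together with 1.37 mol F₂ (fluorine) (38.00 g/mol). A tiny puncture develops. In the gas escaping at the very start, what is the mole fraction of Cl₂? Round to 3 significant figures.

0.701

Effusion rate of each component ∝ n_i/√M_i (partial pressure × 1/√M).
So x_Cl₂ in the escaping gas = (n_Cl₂/√M_Cl₂) / Σ(n_i/√M_i)
= (4.39/√70.90) / (4.39/√70.90 + 1.37/√38.00) = 0.5214/(0.5214 + 0.2222) = 0.701.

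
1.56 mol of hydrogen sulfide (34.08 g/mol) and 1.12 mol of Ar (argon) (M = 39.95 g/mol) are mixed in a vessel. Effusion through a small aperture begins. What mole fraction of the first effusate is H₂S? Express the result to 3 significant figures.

Rate_i ∝ x_i/√M_i (Graham's law weighted by mole fraction), so the effusate composition follows n_i/√M_i.
x_H₂S(eff) = (n_H₂S/√M_H₂S) / (n_H₂S/√M_H₂S + n_Ar/√M_Ar)
= (1.56/√34.08) / (1.56/√34.08 + 1.12/√39.95) = 0.2672/(0.2672 + 0.1772) = 0.601.

0.601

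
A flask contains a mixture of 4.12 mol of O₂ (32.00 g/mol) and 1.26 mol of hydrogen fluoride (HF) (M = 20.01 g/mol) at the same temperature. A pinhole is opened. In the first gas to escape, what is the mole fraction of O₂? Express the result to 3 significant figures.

0.721

Rate_i ∝ x_i/√M_i (Graham's law weighted by mole fraction), so the effusate composition follows n_i/√M_i.
Mole fraction of O₂ in the effusate = (n_O₂/√M_O₂) / (n_O₂/√M_O₂ + n_HF/√M_HF)
= (4.12/√32.00) / (4.12/√32.00 + 1.26/√20.01) = 0.7283/(0.7283 + 0.2817) = 0.721.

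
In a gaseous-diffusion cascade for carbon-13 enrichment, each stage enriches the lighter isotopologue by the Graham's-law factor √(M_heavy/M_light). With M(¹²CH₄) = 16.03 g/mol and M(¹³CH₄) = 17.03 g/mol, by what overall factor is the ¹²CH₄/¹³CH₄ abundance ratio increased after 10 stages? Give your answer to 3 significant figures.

Overall factor = α^10 with α = √(17.03/16.03), i.e. (17.03/16.03)^(10/2).
= 1.06238^5 = 1.35.

1.35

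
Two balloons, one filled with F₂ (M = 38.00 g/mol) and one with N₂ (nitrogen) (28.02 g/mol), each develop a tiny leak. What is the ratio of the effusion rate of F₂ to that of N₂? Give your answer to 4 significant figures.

0.8587

Using Graham's law: rate_F₂/rate_N₂ = √(M_N₂/M_F₂) = √(28.02/38.00) = √0.7374 = 0.8587.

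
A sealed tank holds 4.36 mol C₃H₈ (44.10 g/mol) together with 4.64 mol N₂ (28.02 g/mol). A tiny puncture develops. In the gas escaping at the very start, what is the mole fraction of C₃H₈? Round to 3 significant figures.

Effusion rate of each component ∝ n_i/√M_i (partial pressure × 1/√M).
x_C₃H₈(eff) = (n_C₃H₈/√M_C₃H₈) / (n_C₃H₈/√M_C₃H₈ + n_N₂/√M_N₂)
= (4.36/√44.10) / (4.36/√44.10 + 4.64/√28.02) = 0.6565/(0.6565 + 0.8766) = 0.428.

0.428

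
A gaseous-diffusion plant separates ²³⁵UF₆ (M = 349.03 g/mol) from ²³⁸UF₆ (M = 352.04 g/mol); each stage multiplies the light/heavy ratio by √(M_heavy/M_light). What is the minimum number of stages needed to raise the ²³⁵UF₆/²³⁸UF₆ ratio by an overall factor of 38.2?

849

With α = √(352.04/349.03) per stage, ln α = ½ ln(1.00862) = 0.004293.
Need α^N ≥ 38.2 ⇒ N ≥ ln(38.2) / ln α = 3.643 / 0.004293 = 848.46.
Rounding up, N = 849 stages.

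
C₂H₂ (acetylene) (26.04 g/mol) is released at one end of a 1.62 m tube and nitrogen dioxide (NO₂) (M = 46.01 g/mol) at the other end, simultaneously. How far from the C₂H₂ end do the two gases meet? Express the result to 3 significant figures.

Graham's law gives d_C₂H₂/d_NO₂ = rate_C₂H₂/rate_NO₂ = √(M_NO₂/M_C₂H₂) = √(46.01/26.04) = 1.329.
With d_C₂H₂ + d_NO₂ = 1.62 m, d_NO₂ = 1.62/(1 + 1.329) = 0.6955 m.
d_C₂H₂ = 1.62 − 0.6955 = 0.924 m.

0.924 m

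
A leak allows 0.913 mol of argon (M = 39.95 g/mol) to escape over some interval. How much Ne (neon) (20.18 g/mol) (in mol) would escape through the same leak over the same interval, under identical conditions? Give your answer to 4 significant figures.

Using Graham's law: rate_Ne/rate_Ar = √(M_Ar/M_Ne) = √(39.95/20.18) = √1.980 = 1.407.
So the amount for Ne is 0.913 × 1.407 = 1.285 mol.

1.285 mol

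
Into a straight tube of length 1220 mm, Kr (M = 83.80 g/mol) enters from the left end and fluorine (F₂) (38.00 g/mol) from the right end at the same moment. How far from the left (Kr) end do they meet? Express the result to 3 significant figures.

491 mm

Graham's law gives d_Kr/d_F₂ = rate_Kr/rate_F₂ = √(M_F₂/M_Kr) = √(38.00/83.80) = 0.6734.
With d_Kr + d_F₂ = 1220 mm, d_F₂ = 1220/(1 + 0.6734) = 729.1 mm.
d_Kr = 1220 − 729.1 = 491 mm.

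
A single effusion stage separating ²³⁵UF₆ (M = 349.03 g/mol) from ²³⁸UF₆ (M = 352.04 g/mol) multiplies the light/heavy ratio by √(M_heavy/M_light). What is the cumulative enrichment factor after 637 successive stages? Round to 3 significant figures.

15.4

Overall factor = α^637 with α = √(352.04/349.03), i.e. (352.04/349.03)^(637/2).
= 1.00862^(637/2) = 15.4.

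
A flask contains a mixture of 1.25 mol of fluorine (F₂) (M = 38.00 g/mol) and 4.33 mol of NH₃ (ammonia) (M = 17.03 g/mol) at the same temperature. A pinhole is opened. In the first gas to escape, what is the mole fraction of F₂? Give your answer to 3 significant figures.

Effusion rate of each component ∝ n_i/√M_i (partial pressure × 1/√M).
x_F₂(eff) = (n_F₂/√M_F₂) / (n_F₂/√M_F₂ + n_NH₃/√M_NH₃)
= (1.25/√38.00) / (1.25/√38.00 + 4.33/√17.03) = 0.2028/(0.2028 + 1.049) = 0.162.

0.162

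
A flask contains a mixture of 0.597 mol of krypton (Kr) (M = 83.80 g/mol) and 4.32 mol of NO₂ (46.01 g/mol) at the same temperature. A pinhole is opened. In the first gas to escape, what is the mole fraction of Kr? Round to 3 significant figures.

0.0929

The effusion rate of species i is ∝ p_i/√M_i ∝ n_i/√M_i.
So x_Kr in the escaping gas = (n_Kr/√M_Kr) / Σ(n_i/√M_i)
= (0.597/√83.80) / (0.597/√83.80 + 4.32/√46.01) = 0.06522/(0.06522 + 0.6369) = 0.0929.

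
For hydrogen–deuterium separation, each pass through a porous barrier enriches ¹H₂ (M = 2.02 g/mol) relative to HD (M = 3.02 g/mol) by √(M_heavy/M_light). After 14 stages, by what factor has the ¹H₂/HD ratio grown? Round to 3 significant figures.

16.7

Overall factor = α^14 with α = √(3.02/2.02), i.e. (3.02/2.02)^(14/2).
= 1.49505^7 = 16.7.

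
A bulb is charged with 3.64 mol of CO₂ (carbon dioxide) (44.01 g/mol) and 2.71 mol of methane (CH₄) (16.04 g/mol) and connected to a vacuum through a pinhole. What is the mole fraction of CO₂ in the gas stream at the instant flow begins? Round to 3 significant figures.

0.448

Rate_i ∝ x_i/√M_i (Graham's law weighted by mole fraction), so the effusate composition follows n_i/√M_i.
So x_CO₂ in the escaping gas = (n_CO₂/√M_CO₂) / Σ(n_i/√M_i)
= (3.64/√44.01) / (3.64/√44.01 + 2.71/√16.04) = 0.5487/(0.5487 + 0.6767) = 0.448.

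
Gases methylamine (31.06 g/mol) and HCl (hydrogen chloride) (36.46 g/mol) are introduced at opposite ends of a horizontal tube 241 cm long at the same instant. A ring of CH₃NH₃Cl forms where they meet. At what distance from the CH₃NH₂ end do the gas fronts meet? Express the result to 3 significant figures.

In equal time, each gas travels a distance ∝ its rate ∝ 1/√M, so d_CH₃NH₂/d_HCl = √(M_HCl/M_CH₃NH₂) = √(36.46/31.06) = 1.083.
With d_CH₃NH₂ + d_HCl = 241 cm, d_HCl = 241/(1 + 1.083) = 115.7 cm.
d_CH₃NH₂ = 241 − 115.7 = 125 cm.

125 cm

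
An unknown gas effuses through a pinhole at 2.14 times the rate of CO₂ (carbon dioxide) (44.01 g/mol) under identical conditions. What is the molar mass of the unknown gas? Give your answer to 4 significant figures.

By Graham's law, rate_X/rate_CO₂ = √(M_CO₂/M_X).
2.14 = √(44.01/M_X)
M_X = 44.01 / 2.14² = 44.01 / 4.580 = 9.610 g/mol

9.610 g/mol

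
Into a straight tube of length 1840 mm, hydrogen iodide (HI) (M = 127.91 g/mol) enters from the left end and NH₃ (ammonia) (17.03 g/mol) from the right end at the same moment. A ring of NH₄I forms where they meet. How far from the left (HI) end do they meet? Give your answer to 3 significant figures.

492 mm

Graham's law gives d_HI/d_NH₃ = rate_HI/rate_NH₃ = √(M_NH₃/M_HI) = √(17.03/127.91) = 0.3649.
With d_HI + d_NH₃ = 1840 mm, d_NH₃ = 1840/(1 + 0.3649) = 1348 mm.
d_HI = 1840 − 1348 = 492 mm.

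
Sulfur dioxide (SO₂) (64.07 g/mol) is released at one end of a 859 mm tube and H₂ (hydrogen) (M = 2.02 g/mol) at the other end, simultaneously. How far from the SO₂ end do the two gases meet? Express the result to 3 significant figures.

Graham's law gives d_SO₂/d_H₂ = rate_SO₂/rate_H₂ = √(M_H₂/M_SO₂) = √(2.02/64.07) = 0.1776.
With d_SO₂ + d_H₂ = 859 mm, d_H₂ = 859/(1 + 0.1776) = 729.5 mm.
d_SO₂ = 859 − 729.5 = 130 mm.

130 mm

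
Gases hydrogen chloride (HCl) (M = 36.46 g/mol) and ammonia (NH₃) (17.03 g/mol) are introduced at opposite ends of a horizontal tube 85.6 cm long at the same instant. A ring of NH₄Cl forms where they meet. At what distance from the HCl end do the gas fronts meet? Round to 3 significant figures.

34.8 cm

Distances travelled in equal time are proportional to diffusion rates, so d_HCl/d_NH₃ = √(M_NH₃/M_HCl) = √(17.03/36.46) = 0.6834.
With d_HCl + d_NH₃ = 85.6 cm, d_NH₃ = 85.6/(1 + 0.6834) = 50.85 cm.
d_HCl = 85.6 − 50.85 = 34.8 cm.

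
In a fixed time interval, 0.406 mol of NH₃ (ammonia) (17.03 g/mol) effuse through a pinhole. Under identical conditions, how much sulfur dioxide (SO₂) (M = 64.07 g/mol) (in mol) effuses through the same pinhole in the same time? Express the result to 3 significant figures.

By Graham's law, rate_SO₂/rate_NH₃ = √(M_NH₃/M_SO₂) = √(17.03/64.07) = √0.2658 = 0.5156.
So the amount for SO₂ is 0.406 × 0.5156 = 0.209 mol.

0.209 mol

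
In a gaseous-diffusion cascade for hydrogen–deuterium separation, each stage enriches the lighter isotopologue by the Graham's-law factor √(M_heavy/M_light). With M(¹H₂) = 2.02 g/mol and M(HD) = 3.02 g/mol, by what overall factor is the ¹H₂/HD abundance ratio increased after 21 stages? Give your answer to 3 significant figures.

68.2

Each stage multiplies the ratio by α = √(3.02/2.02), so after 21 stages the overall factor is α^21 = (3.02/2.02)^(21/2).
= 1.49505^(21/2) = 68.2.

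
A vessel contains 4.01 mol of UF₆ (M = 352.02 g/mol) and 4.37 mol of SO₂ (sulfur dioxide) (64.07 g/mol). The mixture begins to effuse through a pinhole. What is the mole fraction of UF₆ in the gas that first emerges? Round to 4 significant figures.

Effusion rate of each component ∝ n_i/√M_i (partial pressure × 1/√M).
Mole fraction of UF₆ in the effusate = (n_UF₆/√M_UF₆) / (n_UF₆/√M_UF₆ + n_SO₂/√M_SO₂)
= (4.01/√352.02) / (4.01/√352.02 + 4.37/√64.07) = 0.2137/(0.2137 + 0.5460) = 0.2813.

0.2813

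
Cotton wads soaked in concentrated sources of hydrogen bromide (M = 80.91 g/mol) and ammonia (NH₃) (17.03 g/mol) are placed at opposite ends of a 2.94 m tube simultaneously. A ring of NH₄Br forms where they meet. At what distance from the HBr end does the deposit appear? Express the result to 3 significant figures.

In equal time, each gas travels a distance ∝ its rate ∝ 1/√M, so d_HBr/d_NH₃ = √(M_NH₃/M_HBr) = √(17.03/80.91) = 0.4588.
With d_HBr + d_NH₃ = 2.94 m, d_NH₃ = 2.94/(1 + 0.4588) = 2.015 m.
d_HBr = 2.94 − 2.015 = 0.925 m.

0.925 m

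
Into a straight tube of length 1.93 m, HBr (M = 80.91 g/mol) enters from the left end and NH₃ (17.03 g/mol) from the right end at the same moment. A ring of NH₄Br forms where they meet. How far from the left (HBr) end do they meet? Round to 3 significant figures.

In equal time, each gas travels a distance ∝ its rate ∝ 1/√M, so d_HBr/d_NH₃ = √(M_NH₃/M_HBr) = √(17.03/80.91) = 0.4588.
With d_HBr + d_NH₃ = 1.93 m, d_NH₃ = 1.93/(1 + 0.4588) = 1.323 m.
d_HBr = 1.93 − 1.323 = 0.607 m.

0.607 m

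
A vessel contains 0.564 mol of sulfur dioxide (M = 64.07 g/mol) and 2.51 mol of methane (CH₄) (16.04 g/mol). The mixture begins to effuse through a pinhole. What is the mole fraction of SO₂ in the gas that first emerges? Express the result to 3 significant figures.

0.101

Effusion rate of each component ∝ n_i/√M_i (partial pressure × 1/√M).
Mole fraction of SO₂ in the effusate = (n_SO₂/√M_SO₂) / (n_SO₂/√M_SO₂ + n_CH₄/√M_CH₄)
= (0.564/√64.07) / (0.564/√64.07 + 2.51/√16.04) = 0.07046/(0.07046 + 0.6267) = 0.101.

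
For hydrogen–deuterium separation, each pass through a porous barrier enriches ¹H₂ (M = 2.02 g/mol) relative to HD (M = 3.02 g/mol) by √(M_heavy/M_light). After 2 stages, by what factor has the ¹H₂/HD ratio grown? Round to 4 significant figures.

After 2 stages the ratio has grown by (√(3.02/2.02))^2 = (3.02/2.02)^(2/2).
= 1.49505^1 = 1.495.

1.495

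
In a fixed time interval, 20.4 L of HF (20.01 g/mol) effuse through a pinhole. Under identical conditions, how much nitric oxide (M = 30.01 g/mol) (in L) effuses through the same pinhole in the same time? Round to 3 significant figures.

Using Graham's law: rate_NO/rate_HF = √(M_HF/M_NO) = √(20.01/30.01) = √0.6668 = 0.8166.
So the volume for NO is 20.4 × 0.8166 = 16.7 L.

16.7 L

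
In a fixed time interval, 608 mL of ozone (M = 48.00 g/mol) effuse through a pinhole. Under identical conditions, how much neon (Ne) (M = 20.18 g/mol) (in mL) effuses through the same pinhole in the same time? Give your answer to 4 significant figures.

Since effusion rate ∝ 1/√M, rate_Ne/rate_O₃ = √(M_O₃/M_Ne) = √(48.00/20.18) = √2.379 = 1.542.
So the volume for Ne is 608 × 1.542 = 937.7 mL.

937.7 mL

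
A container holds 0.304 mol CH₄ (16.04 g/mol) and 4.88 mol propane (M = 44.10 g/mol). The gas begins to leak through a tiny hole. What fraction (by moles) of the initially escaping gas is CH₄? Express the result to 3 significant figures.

The effusion rate of species i is ∝ p_i/√M_i ∝ n_i/√M_i.
So x_CH₄ in the escaping gas = (n_CH₄/√M_CH₄) / Σ(n_i/√M_i)
= (0.304/√16.04) / (0.304/√16.04 + 4.88/√44.10) = 0.07591/(0.07591 + 0.7349) = 0.0936.

0.0936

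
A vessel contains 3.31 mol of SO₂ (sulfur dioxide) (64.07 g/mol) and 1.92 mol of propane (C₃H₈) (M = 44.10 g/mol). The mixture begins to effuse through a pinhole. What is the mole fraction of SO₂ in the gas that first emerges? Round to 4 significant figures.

Rate_i ∝ x_i/√M_i (Graham's law weighted by mole fraction), so the effusate composition follows n_i/√M_i.
So x_SO₂ in the escaping gas = (n_SO₂/√M_SO₂) / Σ(n_i/√M_i)
= (3.31/√64.07) / (3.31/√64.07 + 1.92/√44.10) = 0.4135/(0.4135 + 0.2891) = 0.5885.

0.5885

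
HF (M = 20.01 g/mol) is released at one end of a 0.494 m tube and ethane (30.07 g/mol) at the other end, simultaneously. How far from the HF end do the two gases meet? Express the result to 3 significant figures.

Graham's law gives d_HF/d_C₂H₆ = rate_HF/rate_C₂H₆ = √(M_C₂H₆/M_HF) = √(30.07/20.01) = 1.226.
With d_HF + d_C₂H₆ = 0.494 m, d_C₂H₆ = 0.494/(1 + 1.226) = 0.2219 m.
d_HF = 0.494 − 0.2219 = 0.272 m.

0.272 m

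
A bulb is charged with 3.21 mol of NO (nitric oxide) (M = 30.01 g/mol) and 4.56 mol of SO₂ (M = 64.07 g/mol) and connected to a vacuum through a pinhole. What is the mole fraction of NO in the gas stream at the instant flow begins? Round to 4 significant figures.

Rate_i ∝ x_i/√M_i (Graham's law weighted by mole fraction), so the effusate composition follows n_i/√M_i.
Mole fraction of NO in the effusate = (n_NO/√M_NO) / (n_NO/√M_NO + n_SO₂/√M_SO₂)
= (3.21/√30.01) / (3.21/√30.01 + 4.56/√64.07) = 0.5860/(0.5860 + 0.5697) = 0.5070.

0.5070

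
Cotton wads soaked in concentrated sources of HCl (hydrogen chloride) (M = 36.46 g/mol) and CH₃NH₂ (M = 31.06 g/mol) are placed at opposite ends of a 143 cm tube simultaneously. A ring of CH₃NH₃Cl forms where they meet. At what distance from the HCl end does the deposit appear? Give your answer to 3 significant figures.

Graham's law gives d_HCl/d_CH₃NH₂ = rate_HCl/rate_CH₃NH₂ = √(M_CH₃NH₂/M_HCl) = √(31.06/36.46) = 0.9230.
With d_HCl + d_CH₃NH₂ = 143 cm, d_CH₃NH₂ = 143/(1 + 0.9230) = 74.36 cm.
d_HCl = 143 − 74.36 = 68.6 cm.

68.6 cm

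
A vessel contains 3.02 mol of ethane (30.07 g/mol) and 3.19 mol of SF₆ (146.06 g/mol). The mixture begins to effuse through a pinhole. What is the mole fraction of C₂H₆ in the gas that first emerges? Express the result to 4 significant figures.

0.6760

Each component's effusion rate ∝ (its partial pressure)·(1/√M) ∝ n_i/√M_i.
x_C₂H₆(eff) = (n_C₂H₆/√M_C₂H₆) / (n_C₂H₆/√M_C₂H₆ + n_SF₆/√M_SF₆)
= (3.02/√30.07) / (3.02/√30.07 + 3.19/√146.06) = 0.5507/(0.5507 + 0.2640) = 0.6760.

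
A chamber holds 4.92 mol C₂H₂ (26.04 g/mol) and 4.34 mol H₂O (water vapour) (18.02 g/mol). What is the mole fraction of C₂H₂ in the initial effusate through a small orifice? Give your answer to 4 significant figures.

The effusion rate of species i is ∝ p_i/√M_i ∝ n_i/√M_i.
x_C₂H₂(eff) = (n_C₂H₂/√M_C₂H₂) / (n_C₂H₂/√M_C₂H₂ + n_H₂O/√M_H₂O)
= (4.92/√26.04) / (4.92/√26.04 + 4.34/√18.02) = 0.9642/(0.9642 + 1.022) = 0.4853.

0.4853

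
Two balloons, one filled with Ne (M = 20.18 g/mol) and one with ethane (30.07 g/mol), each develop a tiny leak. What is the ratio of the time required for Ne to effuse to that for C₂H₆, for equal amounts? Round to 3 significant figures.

0.819

Using Graham's law: t_Ne/t_C₂H₆ = √(M_Ne/M_C₂H₆) = √(20.18/30.07) = √0.6711 = 0.819.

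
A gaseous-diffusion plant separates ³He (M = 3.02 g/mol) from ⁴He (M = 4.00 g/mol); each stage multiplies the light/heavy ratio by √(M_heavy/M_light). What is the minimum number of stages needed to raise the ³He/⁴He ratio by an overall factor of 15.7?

Single-stage factor α = √(4.00/3.02), so ln α = ½ ln(1.32450) = 0.1405.
Need α^N ≥ 15.7 ⇒ N ≥ ln(15.7) / ln α = 2.754 / 0.1405 = 19.60.
So at least 20 stages are needed.

20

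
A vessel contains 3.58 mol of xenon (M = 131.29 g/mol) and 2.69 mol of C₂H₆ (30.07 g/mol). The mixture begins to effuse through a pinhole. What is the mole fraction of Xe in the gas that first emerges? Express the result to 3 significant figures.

0.389

Rate_i ∝ x_i/√M_i (Graham's law weighted by mole fraction), so the effusate composition follows n_i/√M_i.
So x_Xe in the escaping gas = (n_Xe/√M_Xe) / Σ(n_i/√M_i)
= (3.58/√131.29) / (3.58/√131.29 + 2.69/√30.07) = 0.3124/(0.3124 + 0.4906) = 0.389.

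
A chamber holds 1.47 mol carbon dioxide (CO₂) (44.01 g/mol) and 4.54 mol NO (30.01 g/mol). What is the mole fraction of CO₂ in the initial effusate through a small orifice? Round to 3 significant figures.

0.211

The effusion rate of species i is ∝ p_i/√M_i ∝ n_i/√M_i.
Mole fraction of CO₂ in the effusate = (n_CO₂/√M_CO₂) / (n_CO₂/√M_CO₂ + n_NO/√M_NO)
= (1.47/√44.01) / (1.47/√44.01 + 4.54/√30.01) = 0.2216/(0.2216 + 0.8287) = 0.211.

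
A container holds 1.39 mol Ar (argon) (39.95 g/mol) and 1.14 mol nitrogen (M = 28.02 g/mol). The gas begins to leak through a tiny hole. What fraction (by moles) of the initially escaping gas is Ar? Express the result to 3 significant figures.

Each component's effusion rate ∝ (its partial pressure)·(1/√M) ∝ n_i/√M_i.
So x_Ar in the escaping gas = (n_Ar/√M_Ar) / Σ(n_i/√M_i)
= (1.39/√39.95) / (1.39/√39.95 + 1.14/√28.02) = 0.2199/(0.2199 + 0.2154) = 0.505.

0.505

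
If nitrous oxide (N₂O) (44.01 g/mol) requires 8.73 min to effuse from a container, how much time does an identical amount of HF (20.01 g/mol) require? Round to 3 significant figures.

Using Graham's law: t_HF/t_N₂O = √(M_HF/M_N₂O) = √(20.01/44.01) = √0.4547 = 0.6743.
So the time for HF is 8.73 × 0.6743 = 5.89 min.

5.89 min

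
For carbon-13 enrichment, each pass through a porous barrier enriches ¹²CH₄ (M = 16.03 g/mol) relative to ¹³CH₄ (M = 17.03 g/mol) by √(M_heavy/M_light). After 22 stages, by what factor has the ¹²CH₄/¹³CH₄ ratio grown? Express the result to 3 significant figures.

After 22 stages the ratio has grown by (√(17.03/16.03))^22 = (17.03/16.03)^(22/2).
= 1.06238^11 = 1.95.

1.95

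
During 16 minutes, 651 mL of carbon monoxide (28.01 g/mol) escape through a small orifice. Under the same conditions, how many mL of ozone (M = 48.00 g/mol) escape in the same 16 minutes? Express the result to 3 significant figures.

By Graham's law, rate_O₃/rate_CO = √(M_CO/M_O₃) = √(28.01/48.00) = √0.5835 = 0.7639.
So the volume for O₃ is 651 × 0.7639 = 497 mL.

497 mL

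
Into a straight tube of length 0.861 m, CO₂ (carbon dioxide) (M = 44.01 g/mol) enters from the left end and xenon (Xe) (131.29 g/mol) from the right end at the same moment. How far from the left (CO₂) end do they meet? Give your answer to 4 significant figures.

0.5453 m

The fronts meet when d_CO₂ + d_Xe = L with d_CO₂/d_Xe = √(M_Xe/M_CO₂) (Graham's law). Here √(M_Xe/M_CO₂) = √(131.29/44.01) = 1.727.
With d_CO₂ + d_Xe = 0.861 m, d_Xe = 0.861/(1 + 1.727) = 0.3157 m.
d_CO₂ = 0.861 − 0.3157 = 0.5453 m.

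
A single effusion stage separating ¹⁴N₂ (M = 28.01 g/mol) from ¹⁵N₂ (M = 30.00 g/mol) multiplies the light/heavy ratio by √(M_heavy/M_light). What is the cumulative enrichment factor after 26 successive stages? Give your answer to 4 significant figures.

Overall factor = α^26 with α = √(30.00/28.01), i.e. (30.00/28.01)^(26/2).
= 1.07105^13 = 2.441.

2.441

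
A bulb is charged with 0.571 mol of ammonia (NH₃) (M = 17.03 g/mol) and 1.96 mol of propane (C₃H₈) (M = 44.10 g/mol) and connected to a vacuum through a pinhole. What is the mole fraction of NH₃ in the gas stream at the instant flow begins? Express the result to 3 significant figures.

0.319

Rate_i ∝ x_i/√M_i (Graham's law weighted by mole fraction), so the effusate composition follows n_i/√M_i.
So x_NH₃ in the escaping gas = (n_NH₃/√M_NH₃) / Σ(n_i/√M_i)
= (0.571/√17.03) / (0.571/√17.03 + 1.96/√44.10) = 0.1384/(0.1384 + 0.2951) = 0.319.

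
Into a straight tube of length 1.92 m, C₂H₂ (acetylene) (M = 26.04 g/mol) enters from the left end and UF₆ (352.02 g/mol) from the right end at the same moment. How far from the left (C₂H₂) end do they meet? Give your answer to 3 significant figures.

1.51 m

The fronts meet when d_C₂H₂ + d_UF₆ = L with d_C₂H₂/d_UF₆ = √(M_UF₆/M_C₂H₂) (Graham's law). Here √(M_UF₆/M_C₂H₂) = √(352.02/26.04) = 3.677.
With d_C₂H₂ + d_UF₆ = 1.92 m, d_UF₆ = 1.92/(1 + 3.677) = 0.4105 m.
d_C₂H₂ = 1.92 − 0.4105 = 1.51 m.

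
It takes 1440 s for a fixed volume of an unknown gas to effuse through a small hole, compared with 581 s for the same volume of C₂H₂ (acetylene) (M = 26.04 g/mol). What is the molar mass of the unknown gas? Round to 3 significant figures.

160 g/mol

Graham's law gives t_X/t_C₂H₂ = √(M_X/M_C₂H₂).
1440/581 = 2.478 = √(M_X/26.04)
M_X = 26.04 × 2.478² = 26.04 × 6.143 = 160 g/mol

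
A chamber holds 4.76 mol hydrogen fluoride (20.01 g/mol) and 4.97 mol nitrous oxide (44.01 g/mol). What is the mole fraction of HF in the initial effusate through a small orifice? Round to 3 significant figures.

Each component's effusion rate ∝ (its partial pressure)·(1/√M) ∝ n_i/√M_i.
x_HF(eff) = (n_HF/√M_HF) / (n_HF/√M_HF + n_N₂O/√M_N₂O)
= (4.76/√20.01) / (4.76/√20.01 + 4.97/√44.01) = 1.064/(1.064 + 0.7492) = 0.587.

0.587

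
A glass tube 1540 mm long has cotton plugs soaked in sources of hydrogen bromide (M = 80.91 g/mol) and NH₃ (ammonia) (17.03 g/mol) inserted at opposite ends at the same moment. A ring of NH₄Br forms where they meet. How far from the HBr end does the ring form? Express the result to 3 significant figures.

Distances travelled in equal time are proportional to diffusion rates, so d_HBr/d_NH₃ = √(M_NH₃/M_HBr) = √(17.03/80.91) = 0.4588.
With d_HBr + d_NH₃ = 1540 mm, d_NH₃ = 1540/(1 + 0.4588) = 1056 mm.
d_HBr = 1540 − 1056 = 484 mm.

484 mm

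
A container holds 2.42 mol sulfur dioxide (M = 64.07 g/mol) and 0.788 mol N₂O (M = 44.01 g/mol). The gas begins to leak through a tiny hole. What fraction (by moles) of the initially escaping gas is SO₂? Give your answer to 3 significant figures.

0.718

Rate_i ∝ x_i/√M_i (Graham's law weighted by mole fraction), so the effusate composition follows n_i/√M_i.
So x_SO₂ in the escaping gas = (n_SO₂/√M_SO₂) / Σ(n_i/√M_i)
= (2.42/√64.07) / (2.42/√64.07 + 0.788/√44.01) = 0.3023/(0.3023 + 0.1188) = 0.718.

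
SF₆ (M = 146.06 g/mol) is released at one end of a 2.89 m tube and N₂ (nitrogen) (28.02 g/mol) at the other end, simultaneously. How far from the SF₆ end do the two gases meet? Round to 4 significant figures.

0.8803 m

The fronts meet when d_SF₆ + d_N₂ = L with d_SF₆/d_N₂ = √(M_N₂/M_SF₆) (Graham's law). Here √(M_N₂/M_SF₆) = √(28.02/146.06) = 0.4380.
With d_SF₆ + d_N₂ = 2.89 m, d_N₂ = 2.89/(1 + 0.4380) = 2.010 m.
d_SF₆ = 2.89 − 2.010 = 0.8803 m.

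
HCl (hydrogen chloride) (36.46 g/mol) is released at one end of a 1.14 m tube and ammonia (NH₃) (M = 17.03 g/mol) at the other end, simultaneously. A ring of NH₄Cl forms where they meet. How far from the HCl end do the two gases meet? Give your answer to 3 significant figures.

The fronts meet when d_HCl + d_NH₃ = L with d_HCl/d_NH₃ = √(M_NH₃/M_HCl) (Graham's law). Here √(M_NH₃/M_HCl) = √(17.03/36.46) = 0.6834.
With d_HCl + d_NH₃ = 1.14 m, d_NH₃ = 1.14/(1 + 0.6834) = 0.6772 m.
d_HCl = 1.14 − 0.6772 = 0.463 m.

0.463 m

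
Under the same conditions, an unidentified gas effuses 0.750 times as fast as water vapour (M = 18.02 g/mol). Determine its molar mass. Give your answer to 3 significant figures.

From Graham's law, rate_X/rate_H₂O = √(M_H₂O/M_X).
0.750 = √(18.02/M_X)
M_X = 18.02 / 0.750² = 18.02 / 0.5625 = 32.0 g/mol

32.0 g/mol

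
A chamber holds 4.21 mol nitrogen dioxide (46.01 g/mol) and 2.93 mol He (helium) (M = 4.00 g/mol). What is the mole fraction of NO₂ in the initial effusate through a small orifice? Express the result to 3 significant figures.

The effusion rate of species i is ∝ p_i/√M_i ∝ n_i/√M_i.
Mole fraction of NO₂ in the effusate = (n_NO₂/√M_NO₂) / (n_NO₂/√M_NO₂ + n_He/√M_He)
= (4.21/√46.01) / (4.21/√46.01 + 2.93/√4.00) = 0.6207/(0.6207 + 1.465) = 0.298.

0.298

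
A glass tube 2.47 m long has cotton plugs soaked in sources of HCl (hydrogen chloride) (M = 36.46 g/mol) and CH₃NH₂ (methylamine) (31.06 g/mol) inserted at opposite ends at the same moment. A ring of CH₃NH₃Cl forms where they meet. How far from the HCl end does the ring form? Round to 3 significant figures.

In equal time, each gas travels a distance ∝ its rate ∝ 1/√M, so d_HCl/d_CH₃NH₂ = √(M_CH₃NH₂/M_HCl) = √(31.06/36.46) = 0.9230.
With d_HCl + d_CH₃NH₂ = 2.47 m, d_CH₃NH₂ = 2.47/(1 + 0.9230) = 1.284 m.
d_HCl = 2.47 − 1.284 = 1.19 m.

1.19 m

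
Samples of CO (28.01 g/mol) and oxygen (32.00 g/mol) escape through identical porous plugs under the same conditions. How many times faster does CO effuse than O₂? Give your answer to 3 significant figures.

From Graham's law, rate_CO/rate_O₂ = √(M_O₂/M_CO) = √(32.00/28.01) = √1.142 = 1.07.

1.07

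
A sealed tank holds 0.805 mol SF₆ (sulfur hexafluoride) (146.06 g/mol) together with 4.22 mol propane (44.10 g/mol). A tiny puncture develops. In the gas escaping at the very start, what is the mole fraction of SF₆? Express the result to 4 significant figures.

Each component's effusion rate ∝ (its partial pressure)·(1/√M) ∝ n_i/√M_i.
Mole fraction of SF₆ in the effusate = (n_SF₆/√M_SF₆) / (n_SF₆/√M_SF₆ + n_C₃H₈/√M_C₃H₈)
= (0.805/√146.06) / (0.805/√146.06 + 4.22/√44.10) = 0.06661/(0.06661 + 0.6355) = 0.09487.

0.09487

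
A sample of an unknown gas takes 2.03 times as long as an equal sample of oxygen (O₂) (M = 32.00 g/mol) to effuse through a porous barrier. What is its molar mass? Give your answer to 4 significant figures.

131.9 g/mol

Using Graham's law: t_X/t_O₂ = √(M_X/M_O₂).
2.03 = √(M_X/32.00)
M_X = 32.00 × 2.03² = 32.00 × 4.121 = 131.9 g/mol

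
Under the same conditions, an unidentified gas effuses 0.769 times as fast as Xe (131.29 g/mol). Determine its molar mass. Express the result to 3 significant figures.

From Graham's law, rate_X/rate_Xe = √(M_Xe/M_X).
0.769 = √(131.29/M_X)
M_X = 131.29 / 0.769² = 131.29 / 0.5914 = 222 g/mol

222 g/mol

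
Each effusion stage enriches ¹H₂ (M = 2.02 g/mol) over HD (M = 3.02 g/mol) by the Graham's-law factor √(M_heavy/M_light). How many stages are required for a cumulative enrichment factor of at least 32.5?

18

Single-stage factor α = √(3.02/2.02), so ln α = ½ ln(1.49505) = 0.2011.
Need α^N ≥ 32.5 ⇒ N ≥ ln(32.5) / ln α = 3.481 / 0.2011 = 17.31.
Rounding up, N = 18 stages.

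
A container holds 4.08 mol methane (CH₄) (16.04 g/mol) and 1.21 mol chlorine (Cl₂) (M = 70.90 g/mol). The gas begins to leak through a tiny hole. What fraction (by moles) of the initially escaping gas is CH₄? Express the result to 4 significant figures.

Each component's effusion rate ∝ (its partial pressure)·(1/√M) ∝ n_i/√M_i.
So x_CH₄ in the escaping gas = (n_CH₄/√M_CH₄) / Σ(n_i/√M_i)
= (4.08/√16.04) / (4.08/√16.04 + 1.21/√70.90) = 1.019/(1.019 + 0.1437) = 0.8764.

0.8764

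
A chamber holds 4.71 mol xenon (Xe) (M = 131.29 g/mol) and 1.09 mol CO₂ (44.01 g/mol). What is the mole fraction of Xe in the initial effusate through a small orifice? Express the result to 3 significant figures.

0.714

Rate_i ∝ x_i/√M_i (Graham's law weighted by mole fraction), so the effusate composition follows n_i/√M_i.
So x_Xe in the escaping gas = (n_Xe/√M_Xe) / Σ(n_i/√M_i)
= (4.71/√131.29) / (4.71/√131.29 + 1.09/√44.01) = 0.4111/(0.4111 + 0.1643) = 0.714.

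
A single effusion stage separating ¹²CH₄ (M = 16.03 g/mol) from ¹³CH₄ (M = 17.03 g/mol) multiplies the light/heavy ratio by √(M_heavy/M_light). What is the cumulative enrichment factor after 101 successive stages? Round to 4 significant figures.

After 101 stages the ratio has grown by (√(17.03/16.03))^101 = (17.03/16.03)^(101/2).
= 1.06238^(101/2) = 21.24.

21.24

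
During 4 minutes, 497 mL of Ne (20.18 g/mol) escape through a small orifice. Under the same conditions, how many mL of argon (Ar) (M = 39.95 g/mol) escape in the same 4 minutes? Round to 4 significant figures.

Using Graham's law: rate_Ar/rate_Ne = √(M_Ne/M_Ar) = √(20.18/39.95) = √0.5051 = 0.7107.
So the volume for Ar is 497 × 0.7107 = 353.2 mL.

353.2 mL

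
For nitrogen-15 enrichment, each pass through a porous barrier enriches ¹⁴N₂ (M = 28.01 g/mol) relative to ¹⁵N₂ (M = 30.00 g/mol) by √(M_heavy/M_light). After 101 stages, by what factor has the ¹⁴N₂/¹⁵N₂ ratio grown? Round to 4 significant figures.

After 101 stages the ratio has grown by (√(30.00/28.01))^101 = (30.00/28.01)^(101/2).
= 1.07105^(101/2) = 32.01.

32.01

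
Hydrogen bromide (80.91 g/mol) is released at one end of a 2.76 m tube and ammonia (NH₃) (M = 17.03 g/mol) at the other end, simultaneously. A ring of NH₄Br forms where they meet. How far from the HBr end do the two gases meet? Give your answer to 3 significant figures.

Distances travelled in equal time are proportional to diffusion rates, so d_HBr/d_NH₃ = √(M_NH₃/M_HBr) = √(17.03/80.91) = 0.4588.
With d_HBr + d_NH₃ = 2.76 m, d_NH₃ = 2.76/(1 + 0.4588) = 1.892 m.
d_HBr = 2.76 − 1.892 = 0.868 m.

0.868 m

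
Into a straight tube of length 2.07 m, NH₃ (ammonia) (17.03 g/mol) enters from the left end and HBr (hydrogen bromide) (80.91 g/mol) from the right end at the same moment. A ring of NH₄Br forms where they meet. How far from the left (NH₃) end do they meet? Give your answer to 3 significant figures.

1.42 m

Distances travelled in equal time are proportional to diffusion rates, so d_NH₃/d_HBr = √(M_HBr/M_NH₃) = √(80.91/17.03) = 2.180.
With d_NH₃ + d_HBr = 2.07 m, d_HBr = 2.07/(1 + 2.180) = 0.6510 m.
d_NH₃ = 2.07 − 0.6510 = 1.42 m.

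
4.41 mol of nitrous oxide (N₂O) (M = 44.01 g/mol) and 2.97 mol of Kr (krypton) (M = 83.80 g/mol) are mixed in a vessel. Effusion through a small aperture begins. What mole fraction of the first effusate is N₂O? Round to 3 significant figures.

0.672

Each component's effusion rate ∝ (its partial pressure)·(1/√M) ∝ n_i/√M_i.
So x_N₂O in the escaping gas = (n_N₂O/√M_N₂O) / Σ(n_i/√M_i)
= (4.41/√44.01) / (4.41/√44.01 + 2.97/√83.80) = 0.6648/(0.6648 + 0.3244) = 0.672.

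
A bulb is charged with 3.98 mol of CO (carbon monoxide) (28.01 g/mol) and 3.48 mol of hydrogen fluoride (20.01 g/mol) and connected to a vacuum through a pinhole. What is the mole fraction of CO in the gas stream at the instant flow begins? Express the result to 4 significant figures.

The effusion rate of species i is ∝ p_i/√M_i ∝ n_i/√M_i.
So x_CO in the escaping gas = (n_CO/√M_CO) / Σ(n_i/√M_i)
= (3.98/√28.01) / (3.98/√28.01 + 3.48/√20.01) = 0.7520/(0.7520 + 0.7780) = 0.4915.

0.4915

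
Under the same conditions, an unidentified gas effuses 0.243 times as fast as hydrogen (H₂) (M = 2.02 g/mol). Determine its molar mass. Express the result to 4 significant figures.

34.21 g/mol

By Graham's law, rate_X/rate_H₂ = √(M_H₂/M_X).
0.243 = √(2.02/M_X)
M_X = 2.02 / 0.243² = 2.02 / 0.05905 = 34.21 g/mol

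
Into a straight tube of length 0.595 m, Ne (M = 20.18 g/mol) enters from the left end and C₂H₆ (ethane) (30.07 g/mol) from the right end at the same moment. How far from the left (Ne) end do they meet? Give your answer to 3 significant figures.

0.327 m

In equal time, each gas travels a distance ∝ its rate ∝ 1/√M, so d_Ne/d_C₂H₆ = √(M_C₂H₆/M_Ne) = √(30.07/20.18) = 1.221.
With d_Ne + d_C₂H₆ = 0.595 m, d_C₂H₆ = 0.595/(1 + 1.221) = 0.2679 m.
d_Ne = 0.595 − 0.2679 = 0.327 m.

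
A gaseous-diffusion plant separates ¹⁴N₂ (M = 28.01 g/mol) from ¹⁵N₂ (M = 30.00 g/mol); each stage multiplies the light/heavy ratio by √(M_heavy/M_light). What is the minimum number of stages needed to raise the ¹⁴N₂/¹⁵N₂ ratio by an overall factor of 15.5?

Single-stage factor α = √(30.00/28.01), so ln α = ½ ln(1.07105) = 0.03432.
Need α^N ≥ 15.5 ⇒ N ≥ ln(15.5) / ln α = 2.741 / 0.03432 = 79.87.
Minimum whole number of stages: N = 80.

80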